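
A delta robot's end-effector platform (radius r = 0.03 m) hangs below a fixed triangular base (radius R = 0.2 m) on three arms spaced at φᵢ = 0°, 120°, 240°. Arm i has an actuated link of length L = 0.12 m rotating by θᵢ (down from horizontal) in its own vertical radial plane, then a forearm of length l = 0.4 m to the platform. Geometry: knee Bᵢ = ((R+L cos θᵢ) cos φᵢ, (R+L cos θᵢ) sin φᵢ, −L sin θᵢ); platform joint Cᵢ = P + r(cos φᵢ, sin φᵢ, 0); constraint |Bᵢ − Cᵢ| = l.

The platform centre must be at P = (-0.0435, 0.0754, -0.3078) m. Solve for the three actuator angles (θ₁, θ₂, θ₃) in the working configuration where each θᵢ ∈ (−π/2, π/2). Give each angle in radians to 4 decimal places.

rotate P by −φ1: (-0.0435, 0.0754, -0.3078)
  A cos θ + B sin θ = C:  0.2135·cos θ + -0.3078·sin θ = -0.0017
  √(A²+B²)=0.3746;  θ1 = -0.9644+1.5753 ≈ 0.6110
arm 2 (φ=120.0°): x'=0.0870, y'=0.0000
  e−x'=0.0830;  (l²−L²−(e−x')²−y'²−z²)/2L = 0.1832
  γ=atan2(-0.3078,0.0830)=-1.3076;  ψ=arccos(0.5748)=0.9584;  θ2=γ+ψ≈-0.3491
rotate P by −φ3: (-0.0435, -0.0754, -0.3078)
  e−x'=0.2135;  (l²−L²−(e−x')²−y'²−z²)/2L = -0.0018
  √(A²+B²)=0.3746;  θ3 = -0.9643+1.5755 ≈ 0.6113

θ₁ = 0.6110, θ₂ = -0.3491, θ₃ = 0.6113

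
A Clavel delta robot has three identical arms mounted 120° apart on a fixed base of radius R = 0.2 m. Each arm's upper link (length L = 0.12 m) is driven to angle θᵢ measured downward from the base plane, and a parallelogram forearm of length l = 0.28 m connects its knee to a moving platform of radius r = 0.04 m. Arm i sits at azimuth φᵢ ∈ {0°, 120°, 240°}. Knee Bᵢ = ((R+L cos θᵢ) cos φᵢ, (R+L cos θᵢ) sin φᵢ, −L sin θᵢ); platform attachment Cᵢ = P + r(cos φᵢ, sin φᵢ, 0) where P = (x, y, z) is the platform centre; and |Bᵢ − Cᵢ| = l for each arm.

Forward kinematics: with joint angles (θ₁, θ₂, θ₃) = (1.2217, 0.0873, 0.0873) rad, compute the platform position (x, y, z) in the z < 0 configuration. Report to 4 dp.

(-0.0779, 0.0000, -0.1368)

S1 = (0.2010·cos0.0°, 0.2010·sin0.0°, -0.1128) = (0.2010, 0.0000, -0.1128)
S2 = (0.2795·cos120.0°, 0.2795·sin120.0°, -0.0105) = (-0.1398, 0.2421, -0.0105)
S3 = (0.2795·cos240.0°, 0.2795·sin240.0°, -0.0105) = (-0.1398, -0.2421, -0.0105)
eliminate P² terms by subtracting sphere 1 from 2 and 3
plane₁₂: -0.6816x+0.4842y+0.2046z = 0.0251
Cramer: x(z) = -0.0369+0.3002z;  y(z) = 0.0000-0.0000z
quadratic in z: (1.0901)z²+(0.0827)z+(-0.0091)=0, √Δ=0.2156 → z ∈ {-0.1368, 0.0609}; z = -0.1368 (taking z<0)
x = -0.0779, y = 0.0000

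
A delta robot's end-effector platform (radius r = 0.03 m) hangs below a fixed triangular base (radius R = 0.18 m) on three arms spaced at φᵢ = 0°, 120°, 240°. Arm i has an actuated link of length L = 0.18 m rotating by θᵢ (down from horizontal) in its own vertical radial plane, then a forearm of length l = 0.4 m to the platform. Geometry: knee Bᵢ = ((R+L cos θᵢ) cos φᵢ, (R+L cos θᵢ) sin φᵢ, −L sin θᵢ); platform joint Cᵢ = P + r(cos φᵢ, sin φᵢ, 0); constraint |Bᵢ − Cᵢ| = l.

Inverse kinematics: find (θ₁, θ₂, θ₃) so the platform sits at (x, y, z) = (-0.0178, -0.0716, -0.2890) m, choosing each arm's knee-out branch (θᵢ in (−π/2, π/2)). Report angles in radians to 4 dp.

rotate P by −φ1: (-0.0178, -0.0716, -0.2890)
  e−x'=0.1678;  (l²−L²−(e−x')²−y'²−z²)/2L = 0.0300
  γ=atan2(-0.2890,0.1678)=-1.0447;  ψ=arccos(0.0897)=1.4809;  θ1=γ+ψ≈0.4362
arm 2 (φ=120.0°): x'=-0.0531, y'=0.0512
  e−x'=0.2031;  (l²−L²−(e−x')²−y'²−z²)/2L = 0.0006
  √(A²+B²)=0.3532;  θ2 = -0.9582+1.5692 ≈ 0.6110
φ3=240.0° → target in arm frame (0.0709, 0.0204)
  e−x'=0.0791;  (l²−L²−(e−x')²−y'²−z²)/2L = 0.1039
  θ3 = atan2(B,A) + arccos(C/0.2996) = -0.0870

θ₁ = 0.4362, θ₂ = 0.6110, θ₃ = -0.0870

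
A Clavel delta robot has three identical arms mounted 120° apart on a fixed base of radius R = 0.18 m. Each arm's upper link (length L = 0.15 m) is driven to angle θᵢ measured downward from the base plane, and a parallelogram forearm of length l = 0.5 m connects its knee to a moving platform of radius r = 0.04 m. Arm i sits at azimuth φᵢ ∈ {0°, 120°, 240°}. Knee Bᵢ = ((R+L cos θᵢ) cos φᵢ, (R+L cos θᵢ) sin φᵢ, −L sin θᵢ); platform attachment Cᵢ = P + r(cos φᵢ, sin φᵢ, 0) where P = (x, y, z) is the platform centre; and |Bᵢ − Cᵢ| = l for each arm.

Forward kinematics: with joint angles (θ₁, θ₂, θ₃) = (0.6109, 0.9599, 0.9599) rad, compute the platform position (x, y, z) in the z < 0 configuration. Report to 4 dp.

(0.0672, 0.0000, -0.5462)

arm 1 at φ=0.0°: (R−r)+L cos θ1 = 0.2629;  S1 = (0.2629, 0.0000, -0.0860)
φ2=120.0°: virtual centre (-0.1130, 0.1958, -0.1229), radius l
φ3=240.0°: virtual centre (-0.1130, -0.1958, -0.1229), radius l
eliminate P² terms by subtracting sphere 1 from 2 and 3
linear system: -0.7518x+0.3915y = -0.0103−-0.0737z; -0.7518x+-0.3915y = -0.0103−-0.0737z
Cramer: x(z) = 0.0137-0.0980z;  y(z) = 0.0000+0.0000z
into |P−S₁|² = l²: 1.0096z² + 0.2209z + -0.1805 = 0;  Δ = 0.7778;  z = -0.5462 or 0.3274 → z<0 root = -0.5462
x = 0.0672, y = 0.0000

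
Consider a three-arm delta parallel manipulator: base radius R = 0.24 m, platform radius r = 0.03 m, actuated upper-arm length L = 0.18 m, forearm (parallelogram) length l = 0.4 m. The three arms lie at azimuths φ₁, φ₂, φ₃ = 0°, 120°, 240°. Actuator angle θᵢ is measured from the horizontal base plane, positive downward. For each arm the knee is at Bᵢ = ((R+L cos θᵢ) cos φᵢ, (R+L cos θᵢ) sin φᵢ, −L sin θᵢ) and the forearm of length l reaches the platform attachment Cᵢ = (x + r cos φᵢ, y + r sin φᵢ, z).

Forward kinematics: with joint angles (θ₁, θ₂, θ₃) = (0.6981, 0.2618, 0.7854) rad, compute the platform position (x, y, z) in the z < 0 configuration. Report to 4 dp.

arm 1 at φ=0.0°: (R−r)+L cos θ1 = 0.3479;  O1 = (0.3479, 0.0000, -0.1157)
φ2=120.0°: virtual centre (-0.1919, 0.3324, -0.0466), radius l
O3 = (0.3373·cos240.0°, 0.3373·sin240.0°, -0.1273) = (-0.1686, -0.2921, -0.1273)
eliminate P² terms by subtracting sphere 1 from 2 and 3
plane₁₂: -1.0796x+0.6649y+0.1382z = 0.0151
det = 1.3176;  x = -0.0044+0.0496z,  y = 0.0155+-0.1274z
quadratic in z: (1.0187)z²+(0.1925)z+(-0.0222)=0, √Δ=0.3573 → z ∈ {-0.2698, 0.0809}; z = -0.2698 (taking z<0)
x = -0.0178, y = 0.0499

(-0.0178, 0.0499, -0.2698)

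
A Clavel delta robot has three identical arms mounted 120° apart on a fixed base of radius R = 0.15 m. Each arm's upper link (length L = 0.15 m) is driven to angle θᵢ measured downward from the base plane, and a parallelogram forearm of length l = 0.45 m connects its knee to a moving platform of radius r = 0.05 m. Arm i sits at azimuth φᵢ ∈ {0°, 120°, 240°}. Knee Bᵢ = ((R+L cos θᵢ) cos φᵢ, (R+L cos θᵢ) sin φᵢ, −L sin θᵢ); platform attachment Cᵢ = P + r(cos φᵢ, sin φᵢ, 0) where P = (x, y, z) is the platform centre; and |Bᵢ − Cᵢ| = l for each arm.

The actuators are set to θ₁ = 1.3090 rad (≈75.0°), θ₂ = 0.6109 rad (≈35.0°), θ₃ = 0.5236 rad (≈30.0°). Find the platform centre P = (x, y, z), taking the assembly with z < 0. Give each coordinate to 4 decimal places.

arm 1 at φ=0.0°: e+L cos θ1 = 0.1388;  O1 = (0.1388, 0.0000, -0.1449)
φ2=120.0°: virtual centre (-0.1114, 0.1930, -0.0860), radius l
arm 3 at φ=240.0°: e+L cos θ3 = 0.2299;  O3 = (-0.1150, -0.1991, -0.0750)
|O₂|²−|O₁|² = 0.0168;  |O₃|²−|O₁|² = 0.0182
[-0.5005 0.3860 0.1177]·P = 0.0168;  [-0.5075 -0.3982 0.1398]·P = 0.0182
Cramer: x(z) = -0.0347+0.2551z;  y(z) = -0.0015+0.0259z
sphere 1 gives Az²+Bz+C=0 with A=1.0657, B=0.2012, C=-0.1514;  B²−4AC=0.6858;  roots -0.4829, 0.2942;  negative root z = -0.4829
x = -0.1579, y = -0.0140

(-0.1579, -0.0140, -0.4829)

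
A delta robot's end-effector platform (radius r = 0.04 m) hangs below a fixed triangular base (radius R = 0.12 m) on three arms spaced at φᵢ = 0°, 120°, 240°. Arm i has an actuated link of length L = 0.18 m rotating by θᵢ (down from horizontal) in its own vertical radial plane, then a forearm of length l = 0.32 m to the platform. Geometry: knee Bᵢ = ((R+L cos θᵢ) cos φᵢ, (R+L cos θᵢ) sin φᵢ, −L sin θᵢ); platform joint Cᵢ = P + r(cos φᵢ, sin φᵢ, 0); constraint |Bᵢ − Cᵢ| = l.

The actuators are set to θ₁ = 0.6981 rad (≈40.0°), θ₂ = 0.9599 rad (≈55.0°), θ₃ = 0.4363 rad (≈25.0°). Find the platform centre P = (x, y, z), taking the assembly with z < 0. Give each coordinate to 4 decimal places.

O1 = (0.2179·cos0.0°, 0.2179·sin0.0°, -0.1157) = (0.2179, 0.0000, -0.1157)
φ2=120.0°: virtual centre (-0.0916, 0.1587, -0.1474), radius l
φ3=240.0°: virtual centre (-0.1216, -0.2106, -0.0761), radius l
subtract pairs → two planes through P
linear system: -0.6190x+0.3174y = -0.0055−-0.0635z; -0.6789x+-0.4211y = 0.0040−0.0793z
Cramer: x(z) = 0.0022-0.0033z;  y(z) = -0.0132+0.1936z
quadratic in z: (1.0375)z²+(0.2277)z+(-0.0423)=0, √Δ=0.4770 → z ∈ {-0.3396, 0.1201}; z = -0.3396 (taking z<0)
x = 0.0033, y = -0.0789

(0.0033, -0.0789, -0.3396)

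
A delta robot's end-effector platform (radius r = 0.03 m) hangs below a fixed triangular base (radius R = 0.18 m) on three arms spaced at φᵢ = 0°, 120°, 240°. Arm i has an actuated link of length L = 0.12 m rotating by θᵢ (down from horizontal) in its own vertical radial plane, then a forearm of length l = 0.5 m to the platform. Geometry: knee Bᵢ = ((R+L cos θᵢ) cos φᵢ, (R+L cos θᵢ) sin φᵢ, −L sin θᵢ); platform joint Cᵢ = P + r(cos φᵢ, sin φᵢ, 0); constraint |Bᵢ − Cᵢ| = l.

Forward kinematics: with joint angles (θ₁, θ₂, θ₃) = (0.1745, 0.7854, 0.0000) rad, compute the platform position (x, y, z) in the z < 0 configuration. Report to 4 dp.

centre 1 = (0.2682·cos0.0°, 0.2682·sin0.0°, -0.0208) = (0.2682, 0.0000, -0.0208)
centre 2 = (0.2349·cos120.0°, 0.2349·sin120.0°, -0.0849) = (-0.1174, 0.2034, -0.0849)
arm 3 at φ=240.0°: (R−r)+L cos θ3 = 0.2700;  centre 3 = (-0.1350, -0.2338, 0.0000)
subtract pairs → two planes through P
[-0.7712 0.4068 -0.1280]·P = -0.0100;  [-0.8064 -0.4677 0.0417]·P = 0.0005
Cramer: x(z) = 0.0065-0.0623z;  y(z) = -0.0123+0.1966z
quadratic in z: (1.0425)z²+(0.0695)z+(-0.1809)=0, √Δ=0.8714 → z ∈ {-0.4512, 0.3846}; z = -0.4512 (taking z<0)
x = 0.0346, y = -0.1010

(0.0346, -0.1010, -0.4512)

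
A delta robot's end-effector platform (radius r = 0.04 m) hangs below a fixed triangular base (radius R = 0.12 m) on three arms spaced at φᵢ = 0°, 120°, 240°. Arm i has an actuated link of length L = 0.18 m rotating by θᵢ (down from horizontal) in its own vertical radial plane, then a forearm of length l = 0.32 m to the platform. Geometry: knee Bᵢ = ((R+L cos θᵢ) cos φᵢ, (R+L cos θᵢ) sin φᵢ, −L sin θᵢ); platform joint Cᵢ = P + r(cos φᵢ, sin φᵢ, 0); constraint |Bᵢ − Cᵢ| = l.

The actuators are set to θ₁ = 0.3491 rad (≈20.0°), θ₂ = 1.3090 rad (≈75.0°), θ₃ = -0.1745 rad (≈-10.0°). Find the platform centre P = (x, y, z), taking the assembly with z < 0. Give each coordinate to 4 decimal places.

O1 = (0.2491·cos0.0°, 0.2491·sin0.0°, -0.0616) = (0.2491, 0.0000, -0.0616)
O2 = (0.1266·cos120.0°, 0.1266·sin120.0°, -0.1739) = (-0.0633, 0.1096, -0.1739)
O3 = (0.2573·cos240.0°, 0.2573·sin240.0°, 0.0313) = (-0.1286, -0.2228, 0.0313)
subtract pairs → two planes through P
linear system: -0.6249x+0.2193y = -0.0196−-0.2246z; -0.7556x+-0.4456y = 0.0013−0.1856z
Cramer: x(z) = 0.0190-0.1337z;  y(z) = -0.0352+0.6433z
into |P−O₁|² = l²: 1.4317z² + 0.1394z + -0.0444 = 0;  Δ = 0.2738;  z = -0.2314 or 0.1341 → z<0 root = -0.2314
x = 0.0500, y = -0.1841

(0.0500, -0.1841, -0.2314)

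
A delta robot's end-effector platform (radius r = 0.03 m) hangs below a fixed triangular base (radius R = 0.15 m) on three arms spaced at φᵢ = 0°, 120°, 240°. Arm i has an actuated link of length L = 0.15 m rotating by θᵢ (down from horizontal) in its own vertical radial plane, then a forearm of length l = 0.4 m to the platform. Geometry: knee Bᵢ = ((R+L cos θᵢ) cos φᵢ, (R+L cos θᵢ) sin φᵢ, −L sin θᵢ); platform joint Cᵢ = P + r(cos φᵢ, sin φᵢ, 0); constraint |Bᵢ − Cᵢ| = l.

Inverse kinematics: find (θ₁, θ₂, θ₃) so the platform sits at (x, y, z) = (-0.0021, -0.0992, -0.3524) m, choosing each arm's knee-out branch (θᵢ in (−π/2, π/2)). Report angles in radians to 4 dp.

θ₁ = 0.4359, θ₂ = 0.7854, θ₃ = -0.0003

rotate P by −φ1: (-0.0021, -0.0992, -0.3524)
  e−x'=0.1221;  (l²−L²−(e−x')²−y'²−z²)/2L = -0.0381
  θ1 = atan2(B,A) + arccos(C/0.3730) = 0.4359
rotate P by −φ2: (-0.0849, 0.0514, -0.3524)
  e−x'=0.2049;  (l²−L²−(e−x')²−y'²−z²)/2L = -0.1043
  θ2 = atan2(B,A) + arccos(C/0.4076) = 0.7854
arm 3 (φ=240.0°): x'=0.0870, y'=0.0478
  A cos θ + B sin θ = C:  0.0330·cos θ + -0.3524·sin θ = 0.0331
  θ3 = atan2(B,A) + arccos(C/0.3539) = -0.0003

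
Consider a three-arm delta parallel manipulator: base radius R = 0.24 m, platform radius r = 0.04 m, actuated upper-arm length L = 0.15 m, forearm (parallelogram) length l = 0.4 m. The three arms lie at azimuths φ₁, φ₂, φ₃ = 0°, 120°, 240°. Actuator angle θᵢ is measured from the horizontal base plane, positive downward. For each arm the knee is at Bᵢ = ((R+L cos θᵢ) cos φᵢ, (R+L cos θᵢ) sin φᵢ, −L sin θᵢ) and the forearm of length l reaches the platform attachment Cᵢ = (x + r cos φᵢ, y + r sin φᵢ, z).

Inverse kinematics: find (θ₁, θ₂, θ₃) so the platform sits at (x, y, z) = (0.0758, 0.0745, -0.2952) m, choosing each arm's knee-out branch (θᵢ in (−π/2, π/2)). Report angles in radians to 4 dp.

rotate P by −φ1: (0.0758, 0.0745, -0.2952)
  e−x'=0.1242;  (l²−L²−(e−x')²−y'²−z²)/2L = 0.0979
  γ=atan2(-0.2952,0.1242)=-1.1725;  ψ=arccos(0.3058)=1.2600;  θ1=γ+ψ≈0.0875
rotate P by −φ2: (0.0266, -0.1029, -0.2952)
  A cos θ + B sin θ = C:  0.1734·cos θ + -0.2952·sin θ = 0.0324
  √(A²+B²)=0.3424;  θ2 = -1.0397+1.4761 ≈ 0.4364
φ3=240.0° → target in arm frame (-0.1024, 0.0284)
  e−x'=0.3024;  (l²−L²−(e−x')²−y'²−z²)/2L = -0.1397
  √(A²+B²)=0.4226;  θ3 = -0.7733+1.9077 ≈ 1.1343

θ₁ = 0.0875, θ₂ = 0.4364, θ₃ = 1.1343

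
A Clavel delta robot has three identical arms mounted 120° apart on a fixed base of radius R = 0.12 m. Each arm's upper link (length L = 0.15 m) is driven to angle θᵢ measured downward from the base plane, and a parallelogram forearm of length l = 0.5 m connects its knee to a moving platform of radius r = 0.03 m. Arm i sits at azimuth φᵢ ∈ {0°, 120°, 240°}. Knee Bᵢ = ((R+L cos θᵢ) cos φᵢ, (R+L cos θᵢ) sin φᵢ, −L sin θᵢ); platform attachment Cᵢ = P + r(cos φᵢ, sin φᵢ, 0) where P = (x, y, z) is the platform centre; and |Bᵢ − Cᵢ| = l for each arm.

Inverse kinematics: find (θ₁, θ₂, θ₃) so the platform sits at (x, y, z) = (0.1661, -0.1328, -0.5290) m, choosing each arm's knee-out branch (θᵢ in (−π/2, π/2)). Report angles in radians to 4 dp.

arm 1 (φ=0.0°): x'=0.1661, y'=-0.1328
  A=-0.0761, B=-0.5290, C=(l²−L²−A²−y'²−z²)/(2L)=-0.2526
  √(A²+B²)=0.5344;  θ1 = -1.7137+2.0630 ≈ 0.3493
rotate P by −φ2: (-0.1981, -0.0774, -0.5290)
  e−x'=0.2881;  (l²−L²−(e−x')²−y'²−z²)/2L = -0.4711
  γ=atan2(-0.5290,0.2881)=-1.0722;  ψ=arccos(-0.7820)=2.4687;  θ2=γ+ψ≈1.3966
φ3=240.0° → target in arm frame (0.0320, 0.2102)
  e−x'=0.0580;  (l²−L²−(e−x')²−y'²−z²)/2L = -0.3330
  √(A²+B²)=0.5322;  θ3 = -1.4615+2.2470 ≈ 0.7855

θ₁ = 0.3493, θ₂ = 1.3966, θ₃ = 0.7855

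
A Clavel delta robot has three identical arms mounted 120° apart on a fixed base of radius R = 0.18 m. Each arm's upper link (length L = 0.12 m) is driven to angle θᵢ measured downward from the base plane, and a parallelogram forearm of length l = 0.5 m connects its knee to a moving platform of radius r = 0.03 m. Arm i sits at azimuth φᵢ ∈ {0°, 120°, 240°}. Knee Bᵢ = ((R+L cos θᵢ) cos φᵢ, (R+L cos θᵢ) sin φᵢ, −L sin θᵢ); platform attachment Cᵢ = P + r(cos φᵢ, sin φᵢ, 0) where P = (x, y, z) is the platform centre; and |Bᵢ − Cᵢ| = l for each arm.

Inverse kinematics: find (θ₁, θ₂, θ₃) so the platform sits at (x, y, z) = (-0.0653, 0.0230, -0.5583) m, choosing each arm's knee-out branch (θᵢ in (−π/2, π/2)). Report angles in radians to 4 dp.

θ₁ = 1.3962, θ₂ = 0.8727, θ₃ = 1.0472

arm 1 (φ=0.0°): x'=-0.0653, y'=0.0230
  e−x'=0.2153;  (l²−L²−(e−x')²−y'²−z²)/2L = -0.5124
  γ=atan2(-0.5583,0.2153)=-1.2027;  ψ=arccos(-0.8564)=2.5990;  θ1=γ+ψ≈1.3962
rotate P by −φ2: (0.0526, 0.0451, -0.5583)
  A=0.0974, B=-0.5583, C=(l²−L²−A²−y'²−z²)/(2L)=-0.3651
  θ2 = atan2(B,A) + arccos(C/0.5667) = 0.8727
rotate P by −φ3: (0.0127, -0.0681, -0.5583)
  A cos θ + B sin θ = C:  0.1373·cos θ + -0.5583·sin θ = -0.4149
  √(A²+B²)=0.5749;  θ3 = -1.3297+2.3770 ≈ 1.0472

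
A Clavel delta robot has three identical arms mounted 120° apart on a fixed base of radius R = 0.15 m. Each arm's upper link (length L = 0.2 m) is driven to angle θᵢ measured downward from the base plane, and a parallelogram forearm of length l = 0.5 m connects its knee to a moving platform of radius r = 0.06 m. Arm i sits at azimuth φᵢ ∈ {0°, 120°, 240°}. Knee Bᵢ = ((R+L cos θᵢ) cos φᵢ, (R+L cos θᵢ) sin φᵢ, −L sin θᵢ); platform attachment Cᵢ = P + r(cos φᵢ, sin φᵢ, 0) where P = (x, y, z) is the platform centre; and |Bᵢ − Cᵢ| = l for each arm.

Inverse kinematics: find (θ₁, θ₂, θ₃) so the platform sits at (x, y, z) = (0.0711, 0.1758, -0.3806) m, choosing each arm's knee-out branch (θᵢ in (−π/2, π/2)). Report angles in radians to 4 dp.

arm 1 (φ=0.0°): x'=0.0711, y'=0.1758
  A cos θ + B sin θ = C:  0.0189·cos θ + -0.3806·sin θ = 0.0847
  θ1 = atan2(B,A) + arccos(C/0.3811) = -0.1745
arm 2 (φ=120.0°): x'=0.1167, y'=-0.1495
  A cos θ + B sin θ = C:  -0.0267·cos θ + -0.3806·sin θ = 0.1052
  γ=atan2(-0.3806,-0.0267)=-1.6408;  ψ=arccos(0.2758)=1.2914;  θ2=γ+ψ≈-0.3494
φ3=240.0° → target in arm frame (-0.1878, -0.0263)
  e−x'=0.2778;  (l²−L²−(e−x')²−y'²−z²)/2L = -0.0318
  √(A²+B²)=0.4712;  θ3 = -0.9403+1.6383 ≈ 0.6981

θ₁ = -0.1745, θ₂ = -0.3494, θ₃ = 0.6981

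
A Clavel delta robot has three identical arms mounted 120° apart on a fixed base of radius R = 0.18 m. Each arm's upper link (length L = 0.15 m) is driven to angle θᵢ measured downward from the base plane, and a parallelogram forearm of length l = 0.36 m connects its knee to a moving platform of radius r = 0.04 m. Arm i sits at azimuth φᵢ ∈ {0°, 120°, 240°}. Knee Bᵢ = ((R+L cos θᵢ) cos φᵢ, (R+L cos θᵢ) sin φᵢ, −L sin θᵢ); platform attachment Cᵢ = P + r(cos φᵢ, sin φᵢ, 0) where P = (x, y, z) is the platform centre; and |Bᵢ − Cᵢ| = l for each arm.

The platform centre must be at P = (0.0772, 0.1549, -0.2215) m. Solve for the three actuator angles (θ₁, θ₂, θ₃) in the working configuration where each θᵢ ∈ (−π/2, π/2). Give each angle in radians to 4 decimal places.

rotate P by −φ1: (0.0772, 0.1549, -0.2215)
  A=0.0628, B=-0.2215, C=(l²−L²−A²−y'²−z²)/(2L)=0.1003
  γ=atan2(-0.2215,0.0628)=-1.2945;  ψ=arccos(0.4358)=1.1199;  θ1=γ+ψ≈-0.1746
rotate P by −φ2: (0.0955, -0.1443, -0.2215)
  e−x'=0.0445;  (l²−L²−(e−x')²−y'²−z²)/2L = 0.1175
  γ=atan2(-0.2215,0.0445)=-1.3727;  ψ=arccos(0.5199)=1.0240;  θ2=γ+ψ≈-0.3487
rotate P by −φ3: (-0.1727, -0.0106, -0.2215)
  e−x'=0.3127;  (l²−L²−(e−x')²−y'²−z²)/2L = -0.1330
  √(A²+B²)=0.3832;  θ3 = -0.6162+1.9251 ≈ 1.3088

θ₁ = -0.1746, θ₂ = -0.3487, θ₃ = 1.3088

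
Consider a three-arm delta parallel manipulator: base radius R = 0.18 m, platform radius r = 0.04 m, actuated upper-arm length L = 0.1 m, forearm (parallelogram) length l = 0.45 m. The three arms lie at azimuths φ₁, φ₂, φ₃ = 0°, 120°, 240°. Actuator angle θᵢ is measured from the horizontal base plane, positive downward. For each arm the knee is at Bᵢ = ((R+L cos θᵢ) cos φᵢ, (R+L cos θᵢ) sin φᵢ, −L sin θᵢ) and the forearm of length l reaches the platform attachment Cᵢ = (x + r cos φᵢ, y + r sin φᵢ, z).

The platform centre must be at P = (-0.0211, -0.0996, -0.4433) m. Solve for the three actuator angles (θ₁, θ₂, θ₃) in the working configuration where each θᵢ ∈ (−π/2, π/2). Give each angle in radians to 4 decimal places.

θ₁ = 0.7852, θ₂ = 1.0468, θ₃ = 0.1744

rotate P by −φ1: (-0.0211, -0.0996, -0.4433)
  A=0.1611, B=-0.4433, C=(l²−L²−A²−y'²−z²)/(2L)=-0.1994
  γ=atan2(-0.4433,0.1611)=-1.2222;  ψ=arccos(-0.4228)=2.0074;  θ1=γ+ψ≈0.7852
arm 2 (φ=120.0°): x'=-0.0757, y'=0.0681
  A=0.2157, B=-0.4433, C=(l²−L²−A²−y'²−z²)/(2L)=-0.2759
  √(A²+B²)=0.4930;  θ2 = -1.1179+2.1647 ≈ 1.0468
rotate P by −φ3: (0.0968, 0.0315, -0.4433)
  A cos θ + B sin θ = C:  0.0432·cos θ + -0.4433·sin θ = -0.0344
  θ3 = atan2(B,A) + arccos(C/0.4454) = 0.1744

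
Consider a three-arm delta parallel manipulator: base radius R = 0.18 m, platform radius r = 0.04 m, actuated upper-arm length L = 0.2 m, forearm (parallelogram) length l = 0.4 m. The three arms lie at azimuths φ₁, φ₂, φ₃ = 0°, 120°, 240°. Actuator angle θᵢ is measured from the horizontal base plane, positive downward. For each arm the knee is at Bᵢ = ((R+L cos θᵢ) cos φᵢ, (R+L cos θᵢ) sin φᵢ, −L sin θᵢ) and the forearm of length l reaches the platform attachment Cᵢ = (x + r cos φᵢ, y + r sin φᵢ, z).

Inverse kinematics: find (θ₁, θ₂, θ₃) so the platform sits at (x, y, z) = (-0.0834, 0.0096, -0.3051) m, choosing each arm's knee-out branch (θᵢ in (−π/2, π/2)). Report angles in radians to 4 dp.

θ₁ = 0.7852, θ₂ = 0.1744, θ₃ = 0.2617

rotate P by −φ1: (-0.0834, 0.0096, -0.3051)
  A=0.2234, B=-0.3051, C=(l²−L²−A²−y'²−z²)/(2L)=-0.0577
  θ1 = atan2(B,A) + arccos(C/0.3781) = 0.7852
rotate P by −φ2: (0.0500, 0.0674, -0.3051)
  A=0.0900, B=-0.3051, C=(l²−L²−A²−y'²−z²)/(2L)=0.0357
  γ=atan2(-0.3051,0.0900)=-1.2840;  ψ=arccos(0.1122)=1.4584;  θ2=γ+ψ≈0.1744
φ3=240.0° → target in arm frame (0.0334, -0.0770)
  e−x'=0.1066;  (l²−L²−(e−x')²−y'²−z²)/2L = 0.0240
  γ=atan2(-0.3051,0.1066)=-1.2346;  ψ=arccos(0.0744)=1.4964;  θ3=γ+ψ≈0.2617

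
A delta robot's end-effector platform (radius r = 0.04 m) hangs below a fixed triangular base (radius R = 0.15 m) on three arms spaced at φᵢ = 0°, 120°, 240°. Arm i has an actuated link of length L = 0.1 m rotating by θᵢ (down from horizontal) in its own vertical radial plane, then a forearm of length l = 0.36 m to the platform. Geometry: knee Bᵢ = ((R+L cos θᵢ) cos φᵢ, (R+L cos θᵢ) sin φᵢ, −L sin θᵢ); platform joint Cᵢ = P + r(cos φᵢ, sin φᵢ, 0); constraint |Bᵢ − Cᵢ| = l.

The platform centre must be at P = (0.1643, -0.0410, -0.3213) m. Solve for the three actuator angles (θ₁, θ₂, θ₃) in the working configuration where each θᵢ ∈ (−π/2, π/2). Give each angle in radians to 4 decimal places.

φ1=0.0° → target in arm frame (0.1643, -0.0410)
  A cos θ + B sin θ = C:  -0.0543·cos θ + -0.3213·sin θ = 0.0587
  θ1 = atan2(B,A) + arccos(C/0.3259) = -0.3485
φ2=120.0° → target in arm frame (-0.1177, -0.1218)
  A cos θ + B sin θ = C:  0.2277·cos θ + -0.3213·sin θ = -0.2515
  θ2 = atan2(B,A) + arccos(C/0.3938) = 1.3091
rotate P by −φ3: (-0.0466, 0.1628, -0.3213)
  A cos θ + B sin θ = C:  0.1566·cos θ + -0.3213·sin θ = -0.1734
  γ=atan2(-0.3213,0.1566)=-1.1172;  ψ=arccos(-0.4850)=2.0771;  θ3=γ+ψ≈0.9600

θ₁ = -0.3485, θ₂ = 1.3091, θ₃ = 0.9600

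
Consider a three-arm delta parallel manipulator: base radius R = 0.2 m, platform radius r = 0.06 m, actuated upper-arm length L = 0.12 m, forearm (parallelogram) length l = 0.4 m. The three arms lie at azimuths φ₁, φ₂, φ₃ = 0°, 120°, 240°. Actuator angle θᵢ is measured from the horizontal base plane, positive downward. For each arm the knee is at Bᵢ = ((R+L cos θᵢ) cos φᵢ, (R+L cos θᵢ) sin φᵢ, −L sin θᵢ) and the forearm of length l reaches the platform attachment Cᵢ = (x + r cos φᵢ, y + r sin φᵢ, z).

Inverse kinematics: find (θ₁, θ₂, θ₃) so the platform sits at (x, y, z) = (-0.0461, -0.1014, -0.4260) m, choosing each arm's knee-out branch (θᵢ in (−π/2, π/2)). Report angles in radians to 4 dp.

θ₁ = 1.2216, θ₂ = 1.3087, θ₃ = 0.4360

arm 1 (φ=0.0°): x'=-0.0461, y'=-0.1014
  A=0.1861, B=-0.4260, C=(l²−L²−A²−y'²−z²)/(2L)=-0.3366
  θ1 = atan2(B,A) + arccos(C/0.4649) = 1.2216
φ2=120.0° → target in arm frame (-0.0648, 0.0906)
  e−x'=0.2048;  (l²−L²−(e−x')²−y'²−z²)/2L = -0.3584
  θ2 = atan2(B,A) + arccos(C/0.4727) = 1.3087
φ3=240.0° → target in arm frame (0.1109, 0.0108)
  A=0.0291, B=-0.4260, C=(l²−L²−A²−y'²−z²)/(2L)=-0.1535
  θ3 = atan2(B,A) + arccos(C/0.4270) = 0.4360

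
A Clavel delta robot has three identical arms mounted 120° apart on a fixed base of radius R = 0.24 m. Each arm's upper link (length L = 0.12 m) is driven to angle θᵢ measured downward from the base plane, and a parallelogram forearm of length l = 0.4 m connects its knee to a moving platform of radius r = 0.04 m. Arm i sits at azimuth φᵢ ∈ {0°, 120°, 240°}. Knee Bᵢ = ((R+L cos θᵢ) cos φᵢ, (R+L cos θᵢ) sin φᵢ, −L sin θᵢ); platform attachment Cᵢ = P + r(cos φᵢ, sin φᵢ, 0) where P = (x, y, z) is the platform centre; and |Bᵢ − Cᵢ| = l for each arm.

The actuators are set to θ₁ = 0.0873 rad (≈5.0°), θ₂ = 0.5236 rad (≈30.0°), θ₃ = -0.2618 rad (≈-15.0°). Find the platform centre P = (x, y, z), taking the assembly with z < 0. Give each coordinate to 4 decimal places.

(0.0067, -0.0478, -0.2551)

arm 1 at φ=0.0°: e+L cos θ1 = 0.3195;  centre 1 = (0.3195, 0.0000, -0.0105)
centre 2 = (0.3039·cos120.0°, 0.3039·sin120.0°, -0.0600) = (-0.1520, 0.2632, -0.0600)
arm 3 at φ=240.0°: e+L cos θ3 = 0.3159;  centre 3 = (-0.1580, -0.2736, 0.0311)
|centre ₂|²−|centre ₁|² = -0.0062;  |centre ₃|²−|centre ₁|² = -0.0015
linear system: -0.9430x+0.5264y = -0.0062−-0.0991z; -0.9550x+-0.5472y = -0.0015−0.0830z
Cramer: x(z) = 0.0041-0.0103z;  y(z) = -0.0045+0.1697z
sphere 1 gives Az²+Bz+C=0 with A=1.0289, B=0.0259, C=-0.0604;  B²−4AC=0.2491;  roots -0.2551, 0.2300;  negative root z = -0.2551
x = 0.0067, y = -0.0478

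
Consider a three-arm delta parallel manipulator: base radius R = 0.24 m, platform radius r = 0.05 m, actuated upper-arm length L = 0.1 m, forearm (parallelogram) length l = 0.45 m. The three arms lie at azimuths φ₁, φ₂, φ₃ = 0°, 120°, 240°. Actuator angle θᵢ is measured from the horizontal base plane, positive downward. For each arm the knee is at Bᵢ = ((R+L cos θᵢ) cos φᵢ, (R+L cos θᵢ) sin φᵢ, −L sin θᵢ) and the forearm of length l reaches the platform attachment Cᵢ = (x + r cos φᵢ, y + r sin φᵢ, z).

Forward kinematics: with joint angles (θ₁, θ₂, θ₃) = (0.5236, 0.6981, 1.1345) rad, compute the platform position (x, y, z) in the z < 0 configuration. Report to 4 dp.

φ1=0.0°: virtual centre (0.2766, 0.0000, -0.0500), radius l
arm 2 at φ=120.0°: (R−r)+L cos θ2 = 0.2666;  centre 2 = (-0.1333, 0.2309, -0.0643)
φ3=240.0°: virtual centre (-0.1161, -0.2011, -0.0906), radius l
eliminate P² terms by subtracting sphere 1 from 2 and 3
[-0.8198 0.4618 -0.0286]·P = -0.0038;  [-0.7855 -0.4023 -0.0813]·P = -0.0169
det = 0.6925;  x = 0.0134+-0.0708z,  y = 0.0156+-0.0638z
into |P−centre ₁|² = l²: 1.0091z² + 0.1353z + -0.1305 = 0;  Δ = 0.5450;  z = -0.4328 or 0.2988 → z<0 root = -0.4328
x = 0.0441, y = 0.0433

(0.0441, 0.0433, -0.4328)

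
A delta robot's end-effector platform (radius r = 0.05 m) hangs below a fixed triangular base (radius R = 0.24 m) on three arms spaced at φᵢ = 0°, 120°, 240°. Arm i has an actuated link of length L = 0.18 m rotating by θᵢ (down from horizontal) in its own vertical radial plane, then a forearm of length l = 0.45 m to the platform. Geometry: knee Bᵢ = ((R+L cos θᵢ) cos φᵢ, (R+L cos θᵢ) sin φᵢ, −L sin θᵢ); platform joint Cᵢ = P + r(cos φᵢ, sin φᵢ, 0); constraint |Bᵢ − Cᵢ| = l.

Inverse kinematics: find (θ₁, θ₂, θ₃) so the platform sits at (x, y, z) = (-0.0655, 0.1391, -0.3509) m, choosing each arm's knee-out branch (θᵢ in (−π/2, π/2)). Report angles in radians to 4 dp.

θ₁ = 0.8728, θ₂ = -0.2615, θ₃ = 0.9597

rotate P by −φ1: (-0.0655, 0.1391, -0.3509)
  A=0.2555, B=-0.3509, C=(l²−L²−A²−y'²−z²)/(2L)=-0.1046
  γ=atan2(-0.3509,0.2555)=-0.9414;  ψ=arccos(-0.2410)=1.8142;  θ1=γ+ψ≈0.8728
arm 2 (φ=120.0°): x'=0.1532, y'=-0.0128
  A cos θ + B sin θ = C:  0.0368·cos θ + -0.3509·sin θ = 0.1263
  γ=atan2(-0.3509,0.0368)=-1.4663;  ψ=arccos(0.3578)=1.2048;  θ2=γ+ψ≈-0.2615
rotate P by −φ3: (-0.0877, -0.1263, -0.3509)
  A=0.2777, B=-0.3509, C=(l²−L²−A²−y'²−z²)/(2L)=-0.1281
  γ=atan2(-0.3509,0.2777)=-0.9013;  ψ=arccos(-0.2862)=1.8610;  θ3=γ+ψ≈0.9597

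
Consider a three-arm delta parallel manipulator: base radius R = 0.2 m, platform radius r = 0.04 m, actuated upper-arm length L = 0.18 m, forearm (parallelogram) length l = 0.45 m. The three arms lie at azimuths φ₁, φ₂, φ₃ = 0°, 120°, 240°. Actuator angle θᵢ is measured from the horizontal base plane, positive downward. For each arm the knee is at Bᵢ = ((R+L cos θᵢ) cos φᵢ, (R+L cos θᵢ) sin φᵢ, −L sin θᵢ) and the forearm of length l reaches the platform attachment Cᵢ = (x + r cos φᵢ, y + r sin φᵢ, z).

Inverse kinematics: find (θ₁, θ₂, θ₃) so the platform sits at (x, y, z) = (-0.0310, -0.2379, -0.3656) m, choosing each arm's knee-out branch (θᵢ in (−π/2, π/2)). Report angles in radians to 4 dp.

φ1=0.0° → target in arm frame (-0.0310, -0.2379)
  e−x'=0.1910;  (l²−L²−(e−x')²−y'²−z²)/2L = -0.1573
  θ1 = atan2(B,A) + arccos(C/0.4125) = 0.8728
arm 2 (φ=120.0°): x'=-0.1905, y'=0.1458
  e−x'=0.3505;  (l²−L²−(e−x')²−y'²−z²)/2L = -0.2991
  γ=atan2(-0.3656,0.3505)=-0.8064;  ψ=arccos(-0.5906)=2.2026;  θ2=γ+ψ≈1.3962
φ3=240.0° → target in arm frame (0.2215, 0.0921)
  A cos θ + B sin θ = C:  -0.0615·cos θ + -0.3656·sin θ = 0.0671
  θ3 = atan2(B,A) + arccos(C/0.3707) = -0.3488

θ₁ = 0.8728, θ₂ = 1.3962, θ₃ = -0.3488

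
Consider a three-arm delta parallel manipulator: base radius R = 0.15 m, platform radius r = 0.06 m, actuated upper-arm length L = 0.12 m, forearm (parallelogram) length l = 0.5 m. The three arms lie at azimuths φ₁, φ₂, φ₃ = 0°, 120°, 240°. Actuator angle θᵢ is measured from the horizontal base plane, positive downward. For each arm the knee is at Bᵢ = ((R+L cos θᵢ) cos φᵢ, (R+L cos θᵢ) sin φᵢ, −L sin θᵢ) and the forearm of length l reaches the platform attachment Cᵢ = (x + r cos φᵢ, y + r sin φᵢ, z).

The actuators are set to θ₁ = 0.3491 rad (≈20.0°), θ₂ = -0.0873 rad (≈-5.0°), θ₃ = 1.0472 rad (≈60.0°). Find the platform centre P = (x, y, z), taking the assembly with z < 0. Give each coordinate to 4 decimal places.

(0.0332, 0.1930, -0.4700)

O1 = (0.2028·cos0.0°, 0.2028·sin0.0°, -0.0410) = (0.2028, 0.0000, -0.0410)
O2 = (0.2095·cos120.0°, 0.2095·sin120.0°, 0.0105) = (-0.1048, 0.1815, 0.0105)
O3 = (0.1500·cos240.0°, 0.1500·sin240.0°, -0.1039) = (-0.0750, -0.1299, -0.1039)
|O₂|²−|O₁|² = 0.0012;  |O₃|²−|O₁|² = -0.0095
linear system: -0.6151x+0.3629y = 0.0012−0.1030z; -0.5555x+-0.2598y = -0.0095−-0.1258z
Cramer: x(z) = 0.0087-0.0522z;  y(z) = 0.0180-0.3724z
quadratic in z: (1.1414)z²+(0.0889)z+(-0.2103)=0, √Δ=0.9839 → z ∈ {-0.4700, 0.3921}; z = -0.4700 (taking z<0)
x = 0.0332, y = 0.1930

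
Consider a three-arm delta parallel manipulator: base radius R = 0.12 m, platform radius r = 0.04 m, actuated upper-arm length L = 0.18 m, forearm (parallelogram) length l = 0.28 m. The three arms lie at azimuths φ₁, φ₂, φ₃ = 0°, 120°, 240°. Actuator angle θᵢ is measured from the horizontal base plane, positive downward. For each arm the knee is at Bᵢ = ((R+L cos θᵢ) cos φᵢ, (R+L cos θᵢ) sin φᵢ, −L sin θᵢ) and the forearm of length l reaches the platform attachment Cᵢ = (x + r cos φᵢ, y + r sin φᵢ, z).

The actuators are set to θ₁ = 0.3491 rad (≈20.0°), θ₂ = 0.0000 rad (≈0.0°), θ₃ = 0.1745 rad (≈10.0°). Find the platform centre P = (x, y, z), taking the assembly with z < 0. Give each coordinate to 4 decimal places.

(-0.0191, 0.0103, -0.1412)

φ1=0.0°: virtual centre (0.2491, 0.0000, -0.0616), radius l
arm 2 at φ=120.0°: ρ2 = 0.2600;  centre 2 = (-0.1300, 0.2252, 0.0000)
centre 3 = (0.2573·cos240.0°, 0.2573·sin240.0°, -0.0313) = (-0.1286, -0.2228, -0.0313)
|centre ₂|²−|centre ₁|² = 0.0017;  |centre ₃|²−|centre ₁|² = 0.0013
linear system: -0.7583x+0.4503y = 0.0017−0.1231z; -0.7556x+-0.4456y = 0.0013−0.0606z
det = 0.6781;  x = -0.0020+0.1212z,  y = 0.0005+-0.0694z
quadratic in z: (1.0195)z²+(0.0622)z+(-0.0115)=0, √Δ=0.2256 → z ∈ {-0.1412, 0.0801}; z = -0.1412 (taking z<0)
x = -0.0191, y = 0.0103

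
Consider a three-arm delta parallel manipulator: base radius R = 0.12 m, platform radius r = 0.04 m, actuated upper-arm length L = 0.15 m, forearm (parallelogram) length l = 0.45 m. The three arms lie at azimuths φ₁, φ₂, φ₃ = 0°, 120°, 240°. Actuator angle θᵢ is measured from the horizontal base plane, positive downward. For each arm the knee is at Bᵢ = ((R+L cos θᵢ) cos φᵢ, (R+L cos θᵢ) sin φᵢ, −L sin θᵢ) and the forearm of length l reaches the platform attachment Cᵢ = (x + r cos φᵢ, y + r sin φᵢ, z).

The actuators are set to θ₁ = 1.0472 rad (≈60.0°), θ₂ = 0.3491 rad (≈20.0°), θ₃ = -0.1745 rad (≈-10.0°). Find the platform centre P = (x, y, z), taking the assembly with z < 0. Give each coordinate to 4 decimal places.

(-0.1957, -0.0794, -0.4005)

φ1=0.0°: virtual centre (0.1550, 0.0000, -0.1299), radius l
arm 2 at φ=120.0°: (R−r)+L cos θ2 = 0.2210;  O2 = (-0.1105, 0.1914, -0.0513)
O3 = (0.2277·cos240.0°, 0.2277·sin240.0°, 0.0260) = (-0.1139, -0.1972, 0.0260)
eliminate P² terms by subtracting sphere 1 from 2 and 3
plane₁₂: -0.5310x+0.3827y+0.1572z = 0.0106
det = 0.4152;  x = -0.0207+0.4368z,  y = -0.0012+0.1953z
sphere 1 gives Az²+Bz+C=0 with A=1.2289, B=0.1058, C=-0.1547;  B²−4AC=0.7718;  roots -0.4005, 0.3144;  negative root z = -0.4005
x = -0.1957, y = -0.0794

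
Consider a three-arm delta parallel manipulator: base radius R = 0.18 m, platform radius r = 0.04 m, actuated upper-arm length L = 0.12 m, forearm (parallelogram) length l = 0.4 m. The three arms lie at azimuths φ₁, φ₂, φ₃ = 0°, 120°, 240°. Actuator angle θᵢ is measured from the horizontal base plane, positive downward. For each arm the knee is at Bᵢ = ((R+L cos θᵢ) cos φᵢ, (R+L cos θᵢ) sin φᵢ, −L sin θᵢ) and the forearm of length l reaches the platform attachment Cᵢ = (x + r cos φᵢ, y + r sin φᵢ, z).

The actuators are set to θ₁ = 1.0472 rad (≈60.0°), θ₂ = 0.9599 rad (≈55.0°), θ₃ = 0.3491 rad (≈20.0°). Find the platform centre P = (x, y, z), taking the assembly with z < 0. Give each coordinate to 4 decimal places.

(-0.0534, -0.0705, -0.4053)

φ1=0.0°: virtual centre (0.2000, 0.0000, -0.1039), radius l
φ2=120.0°: virtual centre (-0.1044, 0.1809, -0.0983), radius l
arm 3 at φ=240.0°: ρ3 = 0.2528;  centre 3 = (-0.1264, -0.2189, -0.0410)
|centre ₂|²−|centre ₁|² = 0.0025;  |centre ₃|²−|centre ₁|² = 0.0148
linear system: -0.6088x+0.3617y = 0.0025−0.0113z; -0.6528x+-0.4378y = 0.0148−0.1258z
det = 0.5027;  x = -0.0128+0.1003z,  y = -0.0147+0.1377z
sphere 1 gives Az²+Bz+C=0 with A=1.0290, B=0.1611, C=-0.1037;  B²−4AC=0.4528;  roots -0.4053, 0.2487;  negative root z = -0.4053
x = -0.0534, y = -0.0705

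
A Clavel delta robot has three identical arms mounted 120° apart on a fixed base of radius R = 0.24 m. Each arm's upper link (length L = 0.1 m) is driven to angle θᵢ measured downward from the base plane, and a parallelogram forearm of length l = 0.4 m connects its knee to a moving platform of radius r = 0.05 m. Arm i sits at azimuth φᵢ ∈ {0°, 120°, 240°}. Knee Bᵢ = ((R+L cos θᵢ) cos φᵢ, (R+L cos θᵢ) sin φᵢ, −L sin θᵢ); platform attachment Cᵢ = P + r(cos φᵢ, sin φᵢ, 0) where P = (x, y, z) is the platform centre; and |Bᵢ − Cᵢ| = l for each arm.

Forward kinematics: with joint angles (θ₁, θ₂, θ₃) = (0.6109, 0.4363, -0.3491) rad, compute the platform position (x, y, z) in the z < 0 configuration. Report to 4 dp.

(-0.0432, -0.0479, -0.2990)

φ1=0.0°: virtual centre (0.2719, 0.0000, -0.0574), radius l
arm 2 at φ=120.0°: ρ2 = 0.2806;  S2 = (-0.1403, 0.2430, -0.0423)
φ3=240.0°: virtual centre (-0.1420, -0.2459, 0.0342), radius l
|S₂|²−|S₁|² = 0.0033;  |S₃|²−|S₁|² = 0.0046
[-0.8245 0.4861 0.0302]·P = 0.0033;  [-0.8278 -0.4918 0.1831]·P = 0.0046
Cramer: x(z) = -0.0048+0.1286z;  y(z) = -0.0013+0.1559z
quadratic in z: (1.0408)z²+(0.0432)z+(-0.0802)=0, √Δ=0.5793 → z ∈ {-0.2990, 0.2575}; z = -0.2990 (taking z<0)
x = -0.0432, y = -0.0479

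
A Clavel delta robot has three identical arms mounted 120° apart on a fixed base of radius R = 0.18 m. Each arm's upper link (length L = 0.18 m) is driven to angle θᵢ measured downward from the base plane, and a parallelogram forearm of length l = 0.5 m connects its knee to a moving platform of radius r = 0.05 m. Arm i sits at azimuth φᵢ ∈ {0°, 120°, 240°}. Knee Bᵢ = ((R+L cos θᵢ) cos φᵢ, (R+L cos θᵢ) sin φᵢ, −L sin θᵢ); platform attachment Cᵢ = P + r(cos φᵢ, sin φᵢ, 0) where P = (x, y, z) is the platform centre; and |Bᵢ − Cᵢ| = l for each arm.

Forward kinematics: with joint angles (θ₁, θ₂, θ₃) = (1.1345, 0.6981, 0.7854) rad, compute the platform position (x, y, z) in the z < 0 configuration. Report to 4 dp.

φ1=0.0°: virtual centre (0.2061, 0.0000, -0.1631), radius l
arm 2 at φ=120.0°: e+L cos θ2 = 0.2679;  O2 = (-0.1339, 0.2320, -0.1157)
O3 = (0.2573·cos240.0°, 0.2573·sin240.0°, -0.1273) = (-0.1286, -0.2228, -0.1273)
|O₂|²−|O₁|² = 0.0161;  |O₃|²−|O₁|² = 0.0133
plane₁₂: -0.6800x+0.4640y+0.0949z = 0.0161
Cramer: x(z) = -0.0217+0.1231z;  y(z) = 0.0028-0.0240z
into |P−O₁|² = l²: 1.0157z² + 0.2700z + -0.1715 = 0;  Δ = 0.7696;  z = -0.5648 or 0.2989 → z<0 root = -0.5648
x = -0.0913, y = 0.0164

(-0.0913, 0.0164, -0.5648)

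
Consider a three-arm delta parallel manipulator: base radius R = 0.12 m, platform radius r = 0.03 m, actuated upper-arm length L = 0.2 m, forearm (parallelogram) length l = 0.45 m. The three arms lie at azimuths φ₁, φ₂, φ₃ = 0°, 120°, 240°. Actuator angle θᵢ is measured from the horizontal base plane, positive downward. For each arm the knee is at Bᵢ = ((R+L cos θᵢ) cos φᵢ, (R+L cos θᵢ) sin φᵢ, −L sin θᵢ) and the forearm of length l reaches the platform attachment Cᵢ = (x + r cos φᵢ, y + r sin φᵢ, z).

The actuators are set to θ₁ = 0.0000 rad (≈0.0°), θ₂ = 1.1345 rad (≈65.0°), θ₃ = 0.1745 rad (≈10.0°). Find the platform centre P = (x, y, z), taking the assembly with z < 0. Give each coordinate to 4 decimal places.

(0.1368, -0.1842, -0.3809)

centre 1 = (0.2900·cos0.0°, 0.2900·sin0.0°, 0.0000) = (0.2900, 0.0000, 0.0000)
φ2=120.0°: virtual centre (-0.0873, 0.1511, -0.1813), radius l
arm 3 at φ=240.0°: (R−r)+L cos θ3 = 0.2870;  centre 3 = (-0.1435, -0.2485, -0.0347)
eliminate P² terms by subtracting sphere 1 from 2 and 3
[-0.7545 0.3023 -0.3625]·P = -0.0208;  [-0.8670 -0.4970 -0.0694]·P = -0.0005
det = 0.6371;  x = 0.0165+-0.3158z,  y = -0.0276+0.4111z
sphere 1 gives Az²+Bz+C=0 with A=1.2687, B=0.1500, C=-0.1269;  B²−4AC=0.6666;  roots -0.3809, 0.2626;  negative root z = -0.3809
x = 0.1368, y = -0.1842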